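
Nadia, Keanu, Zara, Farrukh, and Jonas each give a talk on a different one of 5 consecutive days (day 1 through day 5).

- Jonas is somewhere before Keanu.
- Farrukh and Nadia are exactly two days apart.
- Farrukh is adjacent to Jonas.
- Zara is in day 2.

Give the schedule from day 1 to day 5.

Nadia, Zara, Farrukh, Jonas, Keanu

From clue 1: Keanu is in {2,3,4,5}.
From clues 1–3: Keanu is in {3,4,5}.
From clues 1–4: Nadia → day 1, Zara → day 2, Farrukh → day 3, Jonas → day 4, Keanu → day 5.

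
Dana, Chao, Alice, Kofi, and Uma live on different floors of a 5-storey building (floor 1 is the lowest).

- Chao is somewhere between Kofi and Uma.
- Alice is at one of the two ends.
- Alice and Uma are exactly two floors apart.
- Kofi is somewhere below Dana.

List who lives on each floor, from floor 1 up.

From clue 1: Chao is in {2,3,4}.
From clues 1–2: Alice is in {1,5}.
From clues 1–3: Uma → floor 3.
From clues 1–4: Kofi → floor 1, Chao → floor 2, Dana → floor 4, Alice → floor 5.

Kofi, Chao, Uma, Dana, Alice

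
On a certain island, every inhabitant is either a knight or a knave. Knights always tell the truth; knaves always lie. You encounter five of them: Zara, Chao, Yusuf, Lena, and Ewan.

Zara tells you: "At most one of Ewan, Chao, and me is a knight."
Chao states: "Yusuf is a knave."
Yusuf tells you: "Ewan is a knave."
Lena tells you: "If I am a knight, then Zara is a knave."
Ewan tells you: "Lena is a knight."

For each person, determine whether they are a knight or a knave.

Consider Zara. Suppose Zara is a knight.
Then whichever role Lena has, Lena's statement has the wrong truth value — contradiction.
So Zara is a knave.
With that fixed, Lena's statement is true, so Lena is a knight.
With that fixed, Ewan's statement is true, so Ewan is a knight.
With that fixed, Yusuf's statement is false, so Yusuf is a knave.
With that fixed, Chao's statement is true, so Chao is a knight.

Zara: knave, Chao: knight, Yusuf: knave, Lena: knight, Ewan: knight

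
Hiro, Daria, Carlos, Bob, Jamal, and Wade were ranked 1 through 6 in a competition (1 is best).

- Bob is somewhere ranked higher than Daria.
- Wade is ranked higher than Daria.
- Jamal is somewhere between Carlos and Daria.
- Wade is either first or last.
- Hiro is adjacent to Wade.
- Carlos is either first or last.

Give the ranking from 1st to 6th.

From clue 1: Daria is in {2,3,4,5,6}.
From clues 1–2: Daria is in {3,4,5,6}.
From clues 1–4: Wade → rank 1.
From clues 1–5: Hiro → rank 2.
From clues 1–6: Bob → rank 3, Daria → rank 4, Jamal → rank 5, Carlos → rank 6.

Wade, Hiro, Bob, Daria, Jamal, Carlos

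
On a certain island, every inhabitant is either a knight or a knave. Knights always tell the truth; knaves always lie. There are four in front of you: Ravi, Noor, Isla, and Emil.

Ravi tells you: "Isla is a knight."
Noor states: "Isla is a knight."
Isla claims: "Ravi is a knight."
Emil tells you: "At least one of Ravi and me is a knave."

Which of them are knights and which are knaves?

Consider Ravi. Suppose Ravi is a knight.
Then whichever role Emil has, Emil's statement has the wrong truth value — contradiction.
So Ravi is a knave.
With that fixed, Isla's statement is false, so Isla is a knave.
With that fixed, Emil's statement is true, so Emil is a knight.
With that fixed, Noor's statement is false, so Noor is a knave.

Ravi: knave, Noor: knave, Isla: knave, Emil: knight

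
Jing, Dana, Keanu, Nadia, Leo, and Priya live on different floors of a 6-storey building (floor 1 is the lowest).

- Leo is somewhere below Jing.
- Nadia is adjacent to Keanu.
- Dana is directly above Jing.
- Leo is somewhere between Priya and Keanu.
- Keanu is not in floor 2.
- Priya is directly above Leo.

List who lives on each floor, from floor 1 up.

From clue 1: Jing is in {2,3,4,5,6}.
From clues 1–3: Jing is in {2,3,4,5}.
From clues 1–4: Leo is in {2,3}.
From clues 1–6: Keanu → floor 1, Nadia → floor 2, Leo → floor 3, Priya → floor 4, Jing → floor 5, Dana → floor 6.

Keanu, Nadia, Leo, Priya, Jing, Dana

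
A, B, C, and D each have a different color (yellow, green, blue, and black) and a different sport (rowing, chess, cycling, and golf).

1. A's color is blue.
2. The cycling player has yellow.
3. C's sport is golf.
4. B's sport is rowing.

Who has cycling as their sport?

With clues 1–2, A is impossible for the one with sport cycling.
With clues 1–3, C is impossible for the one with sport cycling.
With clues 1–4, B is impossible for the one with sport cycling.
That leaves D.

D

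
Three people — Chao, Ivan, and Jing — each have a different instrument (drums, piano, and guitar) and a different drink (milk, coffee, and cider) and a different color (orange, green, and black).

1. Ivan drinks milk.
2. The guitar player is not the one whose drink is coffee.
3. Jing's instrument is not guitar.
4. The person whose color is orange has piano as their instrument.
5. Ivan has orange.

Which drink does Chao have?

Clue 1 rules out milk for Chao's drink.
With clues 1–5, coffee is impossible for Chao's drink.
That leaves cider.

cider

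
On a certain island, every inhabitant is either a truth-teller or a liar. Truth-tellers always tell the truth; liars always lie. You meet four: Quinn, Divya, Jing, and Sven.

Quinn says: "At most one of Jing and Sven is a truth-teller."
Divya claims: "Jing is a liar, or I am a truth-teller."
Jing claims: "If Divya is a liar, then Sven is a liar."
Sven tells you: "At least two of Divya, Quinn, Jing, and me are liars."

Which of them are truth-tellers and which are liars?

Consider Quinn. Suppose Quinn is a liar.
Then no assignment of the remaining roles makes every statement match its speaker's type — contradiction.
So Quinn is a truth-teller.
Consider Divya. Suppose Divya is a liar.
Then no assignment of the remaining roles makes every statement match its speaker's type — contradiction.
So Divya is a truth-teller.
With that fixed, Jing's statement is true, so Jing is a truth-teller.
With that fixed, Sven's statement is false, so Sven is a liar.

Quinn: truth-teller, Divya: truth-teller, Jing: truth-teller, Sven: liar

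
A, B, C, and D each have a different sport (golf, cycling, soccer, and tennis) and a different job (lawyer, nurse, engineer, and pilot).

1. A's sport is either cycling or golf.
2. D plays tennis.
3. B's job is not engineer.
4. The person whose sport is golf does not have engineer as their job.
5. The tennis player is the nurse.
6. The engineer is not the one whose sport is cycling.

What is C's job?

engineer

With clues 1–5, nurse is impossible for C's job.
With clues 1–6, lawyer and pilot are impossible for C's job.
That leaves engineer.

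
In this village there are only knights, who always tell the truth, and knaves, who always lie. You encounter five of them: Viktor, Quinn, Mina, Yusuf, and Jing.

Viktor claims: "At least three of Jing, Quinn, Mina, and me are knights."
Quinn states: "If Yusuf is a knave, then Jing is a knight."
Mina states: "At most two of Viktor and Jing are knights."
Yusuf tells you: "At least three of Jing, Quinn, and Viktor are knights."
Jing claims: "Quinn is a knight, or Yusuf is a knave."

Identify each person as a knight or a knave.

Regardless of anyone's role, Mina's statement is true, so Mina is a knight.
Consider Viktor. Suppose Viktor is a knave.
Then no assignment of the remaining roles makes every statement match its speaker's type — contradiction.
So Viktor is a knight.
Consider Quinn. Suppose Quinn is a knave.
Then no assignment of the remaining roles makes every statement match its speaker's type — contradiction.
So Quinn is a knight.
With that fixed, Jing's statement is true, so Jing is a knight.
With that fixed, Yusuf's statement is true, so Yusuf is a knight.

Viktor: knight, Quinn: knight, Mina: knight, Yusuf: knight, Jing: knight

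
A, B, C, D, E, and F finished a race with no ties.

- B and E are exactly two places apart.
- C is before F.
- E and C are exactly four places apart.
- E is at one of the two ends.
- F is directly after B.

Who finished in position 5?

F

With clues 1–3, B is ruled out for place 5.
With clues 1–4, E is ruled out for place 5.
With clues 1–5, A, C, and D are ruled out for place 5.
So place 5 is F.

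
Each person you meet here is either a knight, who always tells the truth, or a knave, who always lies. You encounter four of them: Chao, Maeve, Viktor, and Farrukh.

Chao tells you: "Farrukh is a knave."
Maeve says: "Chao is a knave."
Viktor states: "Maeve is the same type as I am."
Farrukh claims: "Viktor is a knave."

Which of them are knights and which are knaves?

Chao: knave, Maeve: knight, Viktor: knave, Farrukh: knight

Consider Chao. Suppose Chao is a knight.
Then no assignment of the remaining roles makes every statement match its speaker's type — contradiction.
So Chao is a knave.
With that fixed, Maeve's statement is true, so Maeve is a knight.
Consider Viktor. Suppose Viktor is a knight.
Then no assignment of the remaining roles makes every statement match its speaker's type — contradiction.
So Viktor is a knave.
With that fixed, Farrukh's statement is true, so Farrukh is a knight.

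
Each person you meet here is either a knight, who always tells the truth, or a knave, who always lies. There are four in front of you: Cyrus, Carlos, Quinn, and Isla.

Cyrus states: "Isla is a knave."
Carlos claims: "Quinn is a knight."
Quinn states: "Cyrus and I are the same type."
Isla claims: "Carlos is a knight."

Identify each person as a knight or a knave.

Consider Cyrus. Suppose Cyrus is a knave.
Then whichever role Quinn has, Quinn's statement has the wrong truth value — contradiction.
So Cyrus is a knight.
Consider Carlos. Suppose Carlos is a knight.
Then no assignment of the remaining roles makes every statement match its speaker's type — contradiction.
So Carlos is a knave.
With that fixed, Isla's statement is false, so Isla is a knave.
Consider Quinn. Suppose Quinn is a knight.
Then Carlos's statement comes out true, contradicting Carlos being a knave.
So Quinn is a knave.

Cyrus: knight, Carlos: knave, Quinn: knave, Isla: knave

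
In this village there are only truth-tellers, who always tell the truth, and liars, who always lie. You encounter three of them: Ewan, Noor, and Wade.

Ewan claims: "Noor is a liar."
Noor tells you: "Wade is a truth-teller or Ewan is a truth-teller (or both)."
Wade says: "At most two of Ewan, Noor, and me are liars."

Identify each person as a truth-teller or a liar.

Consider Ewan. Suppose Ewan is a truth-teller.
Then no assignment of the remaining roles makes every statement match its speaker's type — contradiction.
So Ewan is a liar.
Consider Noor. Suppose Noor is a liar.
Then Ewan's statement comes out true, contradicting Ewan being a liar.
So Noor is a truth-teller.
With that fixed, Wade's statement is true, so Wade is a truth-teller.

Ewan: liar, Noor: truth-teller, Wade: truth-teller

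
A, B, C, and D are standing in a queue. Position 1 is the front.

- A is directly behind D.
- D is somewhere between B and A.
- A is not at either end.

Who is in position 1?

B

With clue 1, A is ruled out for position 1.
With clues 1–2, D is ruled out for position 1.
With clues 1–3, C is ruled out for position 1.
So position 1 is B.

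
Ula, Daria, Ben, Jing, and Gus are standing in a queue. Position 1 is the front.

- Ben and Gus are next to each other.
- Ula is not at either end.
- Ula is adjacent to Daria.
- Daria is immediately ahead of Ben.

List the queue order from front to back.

Jing, Ula, Daria, Ben, Gus

From clues 1–2: Ula is in {2,3,4}.
From clues 1–4: Jing → position 1, Ula → position 2, Daria → position 3, Ben → position 4, Gus → position 5.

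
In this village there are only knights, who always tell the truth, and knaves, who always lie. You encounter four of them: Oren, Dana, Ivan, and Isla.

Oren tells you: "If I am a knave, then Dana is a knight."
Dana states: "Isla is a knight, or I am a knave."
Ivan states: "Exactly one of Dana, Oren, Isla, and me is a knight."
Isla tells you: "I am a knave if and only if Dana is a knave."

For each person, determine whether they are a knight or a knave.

Oren: knight, Dana: knight, Ivan: knave, Isla: knight

Consider Oren. Suppose Oren is a knave.
Then no assignment of the remaining roles makes every statement match its speaker's type — contradiction.
So Oren is a knight.
Consider Dana. Suppose Dana is a knave.
Then Dana's own statement would have to be false, but it can't be — contradiction.
So Dana is a knight.
With that fixed, Ivan's statement is false, so Ivan is a knave.
Consider Isla. Suppose Isla is a knave.
Then Dana's statement comes out false, contradicting Dana being a knight.
So Isla is a knight.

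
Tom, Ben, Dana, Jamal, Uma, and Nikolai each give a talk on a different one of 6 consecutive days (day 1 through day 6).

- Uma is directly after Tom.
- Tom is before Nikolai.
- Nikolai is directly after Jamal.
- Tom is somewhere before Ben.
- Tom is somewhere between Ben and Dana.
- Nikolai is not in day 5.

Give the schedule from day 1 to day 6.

Dana, Tom, Uma, Ben, Jamal, Nikolai

From clue 1: Tom is in {1,2,3,4,5}.
From clues 1–2: Tom is in {1,2,3,4}.
From clues 1–3: Tom is in {1,2,3}.
From clues 1–4: Tom is in {1,2}.
From clues 1–5: Dana → day 1, Tom → day 2, Uma → day 3.
From clues 1–6: Ben → day 4, Jamal → day 5, Nikolai → day 6.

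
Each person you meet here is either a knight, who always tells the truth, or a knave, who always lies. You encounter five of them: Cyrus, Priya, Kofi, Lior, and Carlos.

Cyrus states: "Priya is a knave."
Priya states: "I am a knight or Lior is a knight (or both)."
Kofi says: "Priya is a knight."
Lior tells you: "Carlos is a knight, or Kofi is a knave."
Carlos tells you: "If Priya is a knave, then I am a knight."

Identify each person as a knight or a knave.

Cyrus: knave, Priya: knight, Kofi: knight, Lior: knight, Carlos: knight

Consider Cyrus. Suppose Cyrus is a knight.
Then no assignment of the remaining roles makes every statement match its speaker's type — contradiction.
So Cyrus is a knave.
Consider Priya. Suppose Priya is a knave.
Then Cyrus's statement comes out true, contradicting Cyrus being a knave.
So Priya is a knight.
With that fixed, Kofi's statement is true, so Kofi is a knight.
With that fixed, Carlos's statement is true, so Carlos is a knight.
With that fixed, Lior's statement is true, so Lior is a knight.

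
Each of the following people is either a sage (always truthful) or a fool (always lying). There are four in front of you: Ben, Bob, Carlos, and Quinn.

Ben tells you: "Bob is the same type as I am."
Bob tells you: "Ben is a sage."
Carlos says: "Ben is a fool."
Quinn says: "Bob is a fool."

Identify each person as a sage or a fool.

Ben: sage, Bob: sage, Carlos: fool, Quinn: fool

Consider Ben. Suppose Ben is a fool.
Then no assignment of the remaining roles makes every statement match its speaker's type — contradiction.
So Ben is a sage.
With that fixed, Bob's statement is true, so Bob is a sage.
With that fixed, Carlos's statement is false, so Carlos is a fool.
With that fixed, Quinn's statement is false, so Quinn is a fool.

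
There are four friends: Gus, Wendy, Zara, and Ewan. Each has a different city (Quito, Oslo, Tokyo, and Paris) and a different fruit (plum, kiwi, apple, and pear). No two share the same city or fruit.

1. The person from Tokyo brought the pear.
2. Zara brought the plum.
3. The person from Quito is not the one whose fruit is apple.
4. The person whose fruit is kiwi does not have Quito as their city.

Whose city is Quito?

Zara

With clues 1–4, Ewan, Gus, and Wendy are impossible for the one with city Quito.
That leaves Zara.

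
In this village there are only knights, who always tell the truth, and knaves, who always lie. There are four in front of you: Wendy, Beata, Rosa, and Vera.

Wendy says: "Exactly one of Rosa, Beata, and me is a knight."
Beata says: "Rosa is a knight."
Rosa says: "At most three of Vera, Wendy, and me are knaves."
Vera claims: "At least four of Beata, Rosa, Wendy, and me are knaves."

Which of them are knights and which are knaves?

Wendy: knave, Beata: knight, Rosa: knight, Vera: knave

Regardless of anyone's role, Rosa's statement is true, so Rosa is a knight.
With that fixed, Vera's statement is false, so Vera is a knave.
With that fixed, Beata's statement is true, so Beata is a knight.
With that fixed, Wendy's statement is false, so Wendy is a knave.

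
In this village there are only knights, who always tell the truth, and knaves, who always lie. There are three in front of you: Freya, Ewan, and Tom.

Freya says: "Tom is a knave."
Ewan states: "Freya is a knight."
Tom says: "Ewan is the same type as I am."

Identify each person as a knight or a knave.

Consider Freya. Suppose Freya is a knave.
Then no assignment of the remaining roles makes every statement match its speaker's type — contradiction.
So Freya is a knight.
With that fixed, Ewan's statement is true, so Ewan is a knight.
Consider Tom. Suppose Tom is a knight.
Then Freya's statement comes out false, contradicting Freya being a knight.
So Tom is a knave.

Freya: knight, Ewan: knight, Tom: knave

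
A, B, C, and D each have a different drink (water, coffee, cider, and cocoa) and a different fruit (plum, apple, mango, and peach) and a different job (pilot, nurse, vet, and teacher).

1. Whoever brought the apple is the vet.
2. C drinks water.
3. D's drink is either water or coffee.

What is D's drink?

With clues 1–2, water is impossible for D's drink.
With clues 1–3, cider and cocoa are impossible for D's drink.
That leaves coffee.

coffee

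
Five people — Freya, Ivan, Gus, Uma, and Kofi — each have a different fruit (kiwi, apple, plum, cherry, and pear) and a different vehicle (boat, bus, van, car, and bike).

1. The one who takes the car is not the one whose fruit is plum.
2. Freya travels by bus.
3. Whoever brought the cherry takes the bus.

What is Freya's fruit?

With clues 1–3, apple, kiwi, pear, and plum are impossible for Freya's fruit.
That leaves cherry.

cherry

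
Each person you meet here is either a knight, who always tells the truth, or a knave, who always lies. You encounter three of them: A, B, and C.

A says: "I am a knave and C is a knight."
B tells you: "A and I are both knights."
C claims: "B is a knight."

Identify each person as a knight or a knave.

A: knave, B: knave, C: knave

Consider A. Suppose A is a knight.
Then A's own statement would have to be true, but it can't be — contradiction.
So A is a knave.
With that fixed, B's statement is false, so B is a knave.
With that fixed, C's statement is false, so C is a knave.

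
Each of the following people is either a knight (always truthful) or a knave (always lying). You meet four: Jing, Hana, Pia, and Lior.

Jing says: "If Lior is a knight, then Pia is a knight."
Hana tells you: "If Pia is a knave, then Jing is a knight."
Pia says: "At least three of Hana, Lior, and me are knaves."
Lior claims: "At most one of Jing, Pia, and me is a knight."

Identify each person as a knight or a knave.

Consider Jing. Suppose Jing is a knight.
Then no assignment of the remaining roles makes every statement match its speaker's type — contradiction.
So Jing is a knave.
Consider Hana. Suppose Hana is a knight.
Then no assignment of the remaining roles makes every statement match its speaker's type — contradiction.
So Hana is a knave.
Consider Pia. Suppose Pia is a knight.
Then Jing's statement comes out true, contradicting Jing being a knave.
So Pia is a knave.
With that fixed, Lior's statement is true, so Lior is a knight.

Jing: knave, Hana: knave, Pia: knave, Lior: knight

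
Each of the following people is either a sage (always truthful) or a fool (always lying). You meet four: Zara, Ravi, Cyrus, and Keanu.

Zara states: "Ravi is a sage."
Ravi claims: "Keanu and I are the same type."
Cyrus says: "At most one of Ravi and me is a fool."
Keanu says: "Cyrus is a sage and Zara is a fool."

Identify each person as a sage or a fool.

Consider Zara. Suppose Zara is a sage.
Then no assignment of the remaining roles makes every statement match its speaker's type — contradiction.
So Zara is a fool.
Consider Ravi. Suppose Ravi is a sage.
Then Zara's statement comes out true, contradicting Zara being a fool.
So Ravi is a fool.
Consider Cyrus. Suppose Cyrus is a fool.
Then no assignment of the remaining roles makes every statement match its speaker's type — contradiction.
So Cyrus is a sage.
With that fixed, Keanu's statement is true, so Keanu is a sage.

Zara: fool, Ravi: fool, Cyrus: sage, Keanu: sage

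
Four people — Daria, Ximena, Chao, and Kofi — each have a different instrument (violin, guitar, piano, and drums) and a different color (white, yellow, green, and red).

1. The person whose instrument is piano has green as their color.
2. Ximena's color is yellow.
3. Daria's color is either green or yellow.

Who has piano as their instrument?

With clues 1–2, Ximena is impossible for the one with instrument piano.
With clues 1–3, Chao and Kofi are impossible for the one with instrument piano.
That leaves Daria.

Daria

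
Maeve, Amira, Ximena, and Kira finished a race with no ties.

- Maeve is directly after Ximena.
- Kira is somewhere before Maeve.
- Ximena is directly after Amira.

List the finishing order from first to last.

From clue 1: Maeve is in {2,3,4}.
From clues 1–2: Maeve is in {3,4}.
From clues 1–3: Kira → place 1, Amira → place 2, Ximena → place 3, Maeve → place 4.

Kira, Amira, Ximena, Maeve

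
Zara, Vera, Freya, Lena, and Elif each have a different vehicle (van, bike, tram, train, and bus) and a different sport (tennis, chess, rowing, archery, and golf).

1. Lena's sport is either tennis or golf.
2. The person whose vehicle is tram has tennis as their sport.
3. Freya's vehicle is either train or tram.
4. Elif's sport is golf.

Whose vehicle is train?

Freya

With clues 1–4, Elif, Lena, Vera, and Zara are impossible for the one with vehicle train.
That leaves Freya.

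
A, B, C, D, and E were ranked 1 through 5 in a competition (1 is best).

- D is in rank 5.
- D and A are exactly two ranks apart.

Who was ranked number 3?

With clue 1, D is ruled out for rank 3.
With clues 1–2, B, C, and E are ruled out for rank 3.
So rank 3 is A.

A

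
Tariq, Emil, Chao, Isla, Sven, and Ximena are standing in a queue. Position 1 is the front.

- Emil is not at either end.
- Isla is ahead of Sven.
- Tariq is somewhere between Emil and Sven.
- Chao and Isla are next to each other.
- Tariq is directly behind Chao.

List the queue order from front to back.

Ximena, Emil, Isla, Chao, Tariq, Sven

From clue 1: Emil is in {2,3,4,5}.
From clues 1–3: Tariq is in {3,4,5}.
From clues 1–5: Ximena → position 1, Emil → position 2, Isla → position 3, Chao → position 4, Tariq → position 5, Sven → position 6.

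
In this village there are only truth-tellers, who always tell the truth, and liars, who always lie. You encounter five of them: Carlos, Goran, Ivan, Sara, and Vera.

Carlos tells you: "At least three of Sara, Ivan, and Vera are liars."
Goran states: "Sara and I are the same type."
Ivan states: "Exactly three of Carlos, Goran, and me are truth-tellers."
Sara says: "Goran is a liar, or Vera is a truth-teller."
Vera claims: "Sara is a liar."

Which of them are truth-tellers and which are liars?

Carlos: liar, Goran: liar, Ivan: liar, Sara: truth-teller, Vera: liar

Consider Carlos. Suppose Carlos is a truth-teller.
Then no assignment of the remaining roles makes every statement match its speaker's type — contradiction.
So Carlos is a liar.
With that fixed, Ivan's statement is false, so Ivan is a liar.
Consider Goran. Suppose Goran is a truth-teller.
Then no assignment of the remaining roles makes every statement match its speaker's type — contradiction.
So Goran is a liar.
With that fixed, Sara's statement is true, so Sara is a truth-teller.
With that fixed, Vera's statement is false, so Vera is a liar.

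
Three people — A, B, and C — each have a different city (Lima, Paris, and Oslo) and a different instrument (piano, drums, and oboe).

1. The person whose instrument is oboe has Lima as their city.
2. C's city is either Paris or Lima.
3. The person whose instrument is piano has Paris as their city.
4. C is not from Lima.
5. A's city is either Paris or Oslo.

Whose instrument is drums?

With clues 1–3, C is impossible for the one with instrument drums.
With clues 1–5, B is impossible for the one with instrument drums.
That leaves A.

A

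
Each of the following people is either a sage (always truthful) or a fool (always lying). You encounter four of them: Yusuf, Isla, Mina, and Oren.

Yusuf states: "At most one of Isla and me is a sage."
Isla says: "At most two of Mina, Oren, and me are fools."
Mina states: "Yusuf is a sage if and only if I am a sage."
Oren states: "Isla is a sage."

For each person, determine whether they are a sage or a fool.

Yusuf: sage, Isla: fool, Mina: fool, Oren: fool

Consider Yusuf. Suppose Yusuf is a fool.
Then Yusuf's own statement would have to be false, but it can't be — contradiction.
So Yusuf is a sage.
Consider Isla. Suppose Isla is a sage.
Then Yusuf's statement comes out false, contradicting Yusuf being a sage.
So Isla is a fool.
With that fixed, Oren's statement is false, so Oren is a fool.
Consider Mina. Suppose Mina is a sage.
Then Isla's statement comes out true, contradicting Isla being a fool.
So Mina is a fool.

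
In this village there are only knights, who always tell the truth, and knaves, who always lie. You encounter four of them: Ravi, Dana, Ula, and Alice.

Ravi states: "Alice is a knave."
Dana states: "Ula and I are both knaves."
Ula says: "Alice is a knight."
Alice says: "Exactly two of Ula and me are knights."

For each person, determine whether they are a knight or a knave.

Consider Ravi. Suppose Ravi is a knight.
Then no assignment of the remaining roles makes every statement match its speaker's type — contradiction.
So Ravi is a knave.
Consider Dana. Suppose Dana is a knight.
Then Dana's own statement would have to be true, but it can't be — contradiction.
So Dana is a knave.
Consider Ula. Suppose Ula is a knave.
Then Dana's statement comes out true, contradicting Dana being a knave.
So Ula is a knight.
Consider Alice. Suppose Alice is a knave.
Then Ravi's statement comes out true, contradicting Ravi being a knave.
So Alice is a knight.

Ravi: knave, Dana: knave, Ula: knight, Alice: knight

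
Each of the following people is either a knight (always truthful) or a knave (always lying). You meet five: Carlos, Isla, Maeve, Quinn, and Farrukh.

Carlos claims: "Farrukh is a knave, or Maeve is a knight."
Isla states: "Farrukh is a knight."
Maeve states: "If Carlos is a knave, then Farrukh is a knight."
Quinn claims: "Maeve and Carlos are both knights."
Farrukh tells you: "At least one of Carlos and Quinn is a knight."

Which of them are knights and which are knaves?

Carlos: knight, Isla: knight, Maeve: knight, Quinn: knight, Farrukh: knight

Consider Carlos. Suppose Carlos is a knave.
Then no assignment of the remaining roles makes every statement match its speaker's type — contradiction.
So Carlos is a knight.
With that fixed, Maeve's statement is true, so Maeve is a knight.
With that fixed, Quinn's statement is true, so Quinn is a knight.
With that fixed, Farrukh's statement is true, so Farrukh is a knight.
With that fixed, Isla's statement is true, so Isla is a knight.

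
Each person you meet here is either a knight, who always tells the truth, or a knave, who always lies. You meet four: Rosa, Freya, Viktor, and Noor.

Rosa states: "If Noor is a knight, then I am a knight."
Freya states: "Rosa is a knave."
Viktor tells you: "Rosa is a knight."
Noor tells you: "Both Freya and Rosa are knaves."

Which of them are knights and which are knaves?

Consider Rosa. Suppose Rosa is a knave.
Then no assignment of the remaining roles makes every statement match its speaker's type — contradiction.
So Rosa is a knight.
With that fixed, Freya's statement is false, so Freya is a knave.
With that fixed, Viktor's statement is true, so Viktor is a knight.
With that fixed, Noor's statement is false, so Noor is a knave.

Rosa: knight, Freya: knave, Viktor: knight, Noor: knave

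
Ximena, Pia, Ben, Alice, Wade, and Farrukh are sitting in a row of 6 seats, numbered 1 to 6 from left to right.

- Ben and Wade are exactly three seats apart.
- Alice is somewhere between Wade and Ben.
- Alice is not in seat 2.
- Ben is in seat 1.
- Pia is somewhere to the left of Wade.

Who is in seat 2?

With clues 1–3, Alice is ruled out for seat 2.
With clues 1–4, Ben and Wade are ruled out for seat 2.
With clues 1–5, Farrukh and Ximena are ruled out for seat 2.
So seat 2 is Pia.

Pia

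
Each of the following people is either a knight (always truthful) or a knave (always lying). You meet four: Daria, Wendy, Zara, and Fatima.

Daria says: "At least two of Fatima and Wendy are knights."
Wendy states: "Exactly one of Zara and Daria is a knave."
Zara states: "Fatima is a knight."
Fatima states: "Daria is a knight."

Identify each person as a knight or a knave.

Daria: knave, Wendy: knave, Zara: knave, Fatima: knave

Consider Daria. Suppose Daria is a knight.
Then no assignment of the remaining roles makes every statement match its speaker's type — contradiction.
So Daria is a knave.
With that fixed, Fatima's statement is false, so Fatima is a knave.
With that fixed, Zara's statement is false, so Zara is a knave.
With that fixed, Wendy's statement is false, so Wendy is a knave.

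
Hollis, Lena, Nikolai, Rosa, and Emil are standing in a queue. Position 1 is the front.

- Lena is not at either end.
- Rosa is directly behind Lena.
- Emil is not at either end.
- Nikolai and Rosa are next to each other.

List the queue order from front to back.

Hollis, Emil, Lena, Rosa, Nikolai

From clue 1: Lena is in {2,3,4}.
From clues 1–4: Hollis → position 1, Emil → position 2, Lena → position 3, Rosa → position 4, Nikolai → position 5.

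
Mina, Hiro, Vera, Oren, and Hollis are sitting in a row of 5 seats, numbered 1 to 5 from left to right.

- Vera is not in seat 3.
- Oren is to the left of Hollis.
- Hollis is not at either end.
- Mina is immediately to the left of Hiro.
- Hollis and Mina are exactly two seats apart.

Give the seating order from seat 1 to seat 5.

Oren, Mina, Hiro, Hollis, Vera

From clue 1: Vera is in {1,2,4,5}.
From clues 1–3: Oren is in {1,2,3}.
From clues 1–4: Vera is in {1,2,5}.
From clues 1–5: Oren → seat 1, Mina → seat 2, Hiro → seat 3, Hollis → seat 4, Vera → seat 5.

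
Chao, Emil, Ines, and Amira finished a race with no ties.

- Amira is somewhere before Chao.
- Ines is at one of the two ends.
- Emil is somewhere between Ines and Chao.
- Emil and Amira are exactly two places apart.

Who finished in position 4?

Ines

With clue 1, Amira is ruled out for place 4.
With clues 1–3, Emil is ruled out for place 4.
With clues 1–4, Chao is ruled out for place 4.
So place 4 is Ines.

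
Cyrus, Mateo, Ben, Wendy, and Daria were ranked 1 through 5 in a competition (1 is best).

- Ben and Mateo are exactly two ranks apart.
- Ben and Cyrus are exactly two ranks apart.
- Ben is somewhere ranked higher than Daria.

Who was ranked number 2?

With clues 1–2, Ben, Cyrus, and Mateo are ruled out for rank 2.
With clues 1–3, Daria is ruled out for rank 2.
So rank 2 is Wendy.

Wendy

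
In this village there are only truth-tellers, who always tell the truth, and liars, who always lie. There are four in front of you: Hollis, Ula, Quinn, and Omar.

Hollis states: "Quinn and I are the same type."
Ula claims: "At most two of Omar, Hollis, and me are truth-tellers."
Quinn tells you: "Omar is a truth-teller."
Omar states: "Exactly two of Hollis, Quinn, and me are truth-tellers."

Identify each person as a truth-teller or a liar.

Hollis: liar, Ula: truth-teller, Quinn: truth-teller, Omar: truth-teller

Consider Hollis. Suppose Hollis is a truth-teller.
Then no assignment of the remaining roles makes every statement match its speaker's type — contradiction.
So Hollis is a liar.
With that fixed, Ula's statement is true, so Ula is a truth-teller.
Consider Quinn. Suppose Quinn is a liar.
Then Hollis's statement comes out true, contradicting Hollis being a liar.
So Quinn is a truth-teller.
Consider Omar. Suppose Omar is a liar.
Then Quinn's statement comes out false, contradicting Quinn being a truth-teller.
So Omar is a truth-teller.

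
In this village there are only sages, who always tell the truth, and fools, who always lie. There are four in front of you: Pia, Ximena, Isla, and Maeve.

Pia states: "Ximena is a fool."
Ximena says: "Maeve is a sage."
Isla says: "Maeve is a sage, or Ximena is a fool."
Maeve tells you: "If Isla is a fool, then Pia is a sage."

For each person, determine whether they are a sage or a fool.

Pia: fool, Ximena: sage, Isla: sage, Maeve: sage

Consider Pia. Suppose Pia is a sage.
Then no assignment of the remaining roles makes every statement match its speaker's type — contradiction.
So Pia is a fool.
Consider Ximena. Suppose Ximena is a fool.
Then Pia's statement comes out true, contradicting Pia being a fool.
So Ximena is a sage.
Consider Isla. Suppose Isla is a fool.
Then no assignment of the remaining roles makes every statement match its speaker's type — contradiction.
So Isla is a sage.
With that fixed, Maeve's statement is true, so Maeve is a sage.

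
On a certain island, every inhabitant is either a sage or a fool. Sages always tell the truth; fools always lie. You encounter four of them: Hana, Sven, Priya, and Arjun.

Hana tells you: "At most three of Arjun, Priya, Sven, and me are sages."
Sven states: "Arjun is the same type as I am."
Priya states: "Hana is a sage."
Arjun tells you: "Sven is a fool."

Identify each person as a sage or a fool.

Consider Hana. Suppose Hana is a fool.
Then Hana's own statement would have to be false, but it can't be — contradiction.
So Hana is a sage.
With that fixed, Priya's statement is true, so Priya is a sage.
Consider Sven. Suppose Sven is a sage.
Then no assignment of the remaining roles makes every statement match its speaker's type — contradiction.
So Sven is a fool.
With that fixed, Arjun's statement is true, so Arjun is a sage.

Hana: sage, Sven: fool, Priya: sage, Arjun: sage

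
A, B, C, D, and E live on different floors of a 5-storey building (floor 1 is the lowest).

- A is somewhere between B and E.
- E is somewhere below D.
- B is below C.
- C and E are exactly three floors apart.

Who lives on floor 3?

With clues 1–4, A, C, D, and E are ruled out for floor 3.
So floor 3 is B.

B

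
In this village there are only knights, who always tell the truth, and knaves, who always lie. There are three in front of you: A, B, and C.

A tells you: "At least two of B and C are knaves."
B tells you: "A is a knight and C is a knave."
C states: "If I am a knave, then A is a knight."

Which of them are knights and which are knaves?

Consider A. Suppose A is a knight.
Then no assignment of the remaining roles makes every statement match its speaker's type — contradiction.
So A is a knave.
With that fixed, B's statement is false, so B is a knave.
Consider C. Suppose C is a knave.
Then A's statement comes out true, contradicting A being a knave.
So C is a knight.

A: knave, B: knave, C: knight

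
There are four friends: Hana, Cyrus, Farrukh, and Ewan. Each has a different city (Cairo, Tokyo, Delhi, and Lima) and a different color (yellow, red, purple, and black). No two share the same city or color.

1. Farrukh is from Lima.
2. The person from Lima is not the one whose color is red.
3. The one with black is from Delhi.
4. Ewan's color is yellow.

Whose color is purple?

Farrukh

With clues 1–4, Cyrus, Ewan, and Hana are impossible for the one with color purple.
That leaves Farrukh.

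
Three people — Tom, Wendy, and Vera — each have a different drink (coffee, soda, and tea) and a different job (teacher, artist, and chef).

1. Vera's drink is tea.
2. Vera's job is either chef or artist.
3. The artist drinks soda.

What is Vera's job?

With clues 1–2, teacher is impossible for Vera's job.
With clues 1–3, artist is impossible for Vera's job.
That leaves chef.

chef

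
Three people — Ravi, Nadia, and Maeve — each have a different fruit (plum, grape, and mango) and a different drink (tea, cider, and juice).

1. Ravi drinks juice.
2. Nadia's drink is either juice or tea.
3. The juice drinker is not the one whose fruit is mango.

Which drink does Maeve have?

Clue 1 rules out juice for Maeve's drink.
With clues 1–2, tea is impossible for Maeve's drink.
That leaves cider.

cider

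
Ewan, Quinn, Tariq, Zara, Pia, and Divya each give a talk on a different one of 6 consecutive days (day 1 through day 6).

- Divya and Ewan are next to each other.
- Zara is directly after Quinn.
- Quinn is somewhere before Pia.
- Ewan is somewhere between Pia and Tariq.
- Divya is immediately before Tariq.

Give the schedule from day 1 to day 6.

Quinn, Zara, Pia, Ewan, Divya, Tariq

From clues 1–2: Quinn is in {1,2,3,4,5}.
From clues 1–3: Quinn is in {1,2,3,4}.
From clues 1–4: Pia is in {3,6}.
From clues 1–5: Quinn → day 1, Zara → day 2, Pia → day 3, Ewan → day 4, Divya → day 5, Tariq → day 6.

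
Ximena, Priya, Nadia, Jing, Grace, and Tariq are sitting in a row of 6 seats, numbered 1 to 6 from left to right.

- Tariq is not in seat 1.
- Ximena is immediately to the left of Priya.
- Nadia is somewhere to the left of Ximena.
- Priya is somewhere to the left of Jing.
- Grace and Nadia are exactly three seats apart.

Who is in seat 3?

Priya

With clues 1–4, Jing is ruled out for seat 3.
With clues 1–5, Grace, Nadia, Tariq, and Ximena are ruled out for seat 3.
So seat 3 is Priya.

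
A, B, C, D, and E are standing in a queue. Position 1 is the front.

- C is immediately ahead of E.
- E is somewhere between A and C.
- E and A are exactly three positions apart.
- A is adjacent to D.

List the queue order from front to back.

C, E, B, D, A

From clue 1: C is in {1,2,3,4}.
From clues 1–2: A is in {3,4,5}.
From clues 1–3: C → position 1, E → position 2, A → position 5.
From clues 1–4: B → position 3, D → position 4.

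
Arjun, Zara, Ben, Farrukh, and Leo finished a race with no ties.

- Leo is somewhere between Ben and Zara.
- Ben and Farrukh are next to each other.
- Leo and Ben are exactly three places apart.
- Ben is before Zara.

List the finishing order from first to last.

From clue 1: Leo is in {2,3,4}.
From clues 1–3: Arjun → place 3.
From clues 1–4: Ben → place 1, Farrukh → place 2, Leo → place 4, Zara → place 5.

Ben, Farrukh, Arjun, Leo, Zara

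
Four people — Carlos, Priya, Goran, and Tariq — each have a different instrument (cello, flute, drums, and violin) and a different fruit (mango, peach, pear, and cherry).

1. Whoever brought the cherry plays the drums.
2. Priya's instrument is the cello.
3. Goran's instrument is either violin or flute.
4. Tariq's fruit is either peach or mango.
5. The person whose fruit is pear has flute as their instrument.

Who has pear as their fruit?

Goran

With clues 1–4, Carlos and Tariq are impossible for the one with fruit pear.
With clues 1–5, Priya is impossible for the one with fruit pear.
That leaves Goran.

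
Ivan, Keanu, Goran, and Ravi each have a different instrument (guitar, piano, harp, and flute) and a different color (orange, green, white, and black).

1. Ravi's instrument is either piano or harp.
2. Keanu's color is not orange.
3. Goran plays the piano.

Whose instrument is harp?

With clues 1–3, Goran, Ivan, and Keanu are impossible for the one with instrument harp.
That leaves Ravi.

Ravi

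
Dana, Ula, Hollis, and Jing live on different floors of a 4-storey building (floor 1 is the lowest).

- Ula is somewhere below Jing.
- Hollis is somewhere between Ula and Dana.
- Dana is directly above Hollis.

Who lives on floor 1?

Ula

With clue 1, Jing is ruled out for floor 1.
With clues 1–2, Hollis is ruled out for floor 1.
With clues 1–3, Dana is ruled out for floor 1.
So floor 1 is Ula.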